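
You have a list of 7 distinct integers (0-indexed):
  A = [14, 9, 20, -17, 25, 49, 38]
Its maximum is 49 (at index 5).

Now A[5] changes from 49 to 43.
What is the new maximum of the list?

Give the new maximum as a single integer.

Old max = 49 (at index 5)
Change: A[5] 49 -> 43
Changed element WAS the max -> may need rescan.
  Max of remaining elements: 38
  New max = max(43, 38) = 43

Answer: 43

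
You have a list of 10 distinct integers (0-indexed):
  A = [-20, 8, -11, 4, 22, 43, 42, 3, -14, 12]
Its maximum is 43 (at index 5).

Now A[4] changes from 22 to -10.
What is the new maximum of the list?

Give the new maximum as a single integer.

Old max = 43 (at index 5)
Change: A[4] 22 -> -10
Changed element was NOT the old max.
  New max = max(old_max, new_val) = max(43, -10) = 43

Answer: 43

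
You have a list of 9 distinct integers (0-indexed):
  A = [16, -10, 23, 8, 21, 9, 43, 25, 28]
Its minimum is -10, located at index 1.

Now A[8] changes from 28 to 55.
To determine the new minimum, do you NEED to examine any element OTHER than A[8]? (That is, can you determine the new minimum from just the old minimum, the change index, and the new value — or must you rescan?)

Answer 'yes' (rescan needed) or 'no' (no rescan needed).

Answer: no

Derivation:
Old min = -10 at index 1
Change at index 8: 28 -> 55
Index 8 was NOT the min. New min = min(-10, 55). No rescan of other elements needed.
Needs rescan: no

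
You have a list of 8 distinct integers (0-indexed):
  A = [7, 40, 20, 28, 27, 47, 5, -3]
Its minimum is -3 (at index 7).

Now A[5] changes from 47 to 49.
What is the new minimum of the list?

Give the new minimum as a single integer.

Old min = -3 (at index 7)
Change: A[5] 47 -> 49
Changed element was NOT the old min.
  New min = min(old_min, new_val) = min(-3, 49) = -3

Answer: -3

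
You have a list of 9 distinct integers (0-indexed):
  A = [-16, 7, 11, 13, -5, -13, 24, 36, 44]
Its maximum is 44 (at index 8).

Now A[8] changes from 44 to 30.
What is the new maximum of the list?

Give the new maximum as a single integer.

Answer: 36

Derivation:
Old max = 44 (at index 8)
Change: A[8] 44 -> 30
Changed element WAS the max -> may need rescan.
  Max of remaining elements: 36
  New max = max(30, 36) = 36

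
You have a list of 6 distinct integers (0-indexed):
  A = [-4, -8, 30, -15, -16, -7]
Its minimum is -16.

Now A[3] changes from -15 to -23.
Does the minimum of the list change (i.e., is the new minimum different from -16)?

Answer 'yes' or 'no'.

Answer: yes

Derivation:
Old min = -16
Change: A[3] -15 -> -23
Changed element was NOT the min; min changes only if -23 < -16.
New min = -23; changed? yes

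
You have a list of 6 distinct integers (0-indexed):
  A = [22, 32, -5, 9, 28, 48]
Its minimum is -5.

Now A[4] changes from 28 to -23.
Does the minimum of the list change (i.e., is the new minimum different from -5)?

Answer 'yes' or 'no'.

Answer: yes

Derivation:
Old min = -5
Change: A[4] 28 -> -23
Changed element was NOT the min; min changes only if -23 < -5.
New min = -23; changed? yes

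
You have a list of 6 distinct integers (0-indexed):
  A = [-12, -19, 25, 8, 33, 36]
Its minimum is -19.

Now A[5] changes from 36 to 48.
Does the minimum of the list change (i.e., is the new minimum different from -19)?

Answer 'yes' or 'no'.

Answer: no

Derivation:
Old min = -19
Change: A[5] 36 -> 48
Changed element was NOT the min; min changes only if 48 < -19.
New min = -19; changed? no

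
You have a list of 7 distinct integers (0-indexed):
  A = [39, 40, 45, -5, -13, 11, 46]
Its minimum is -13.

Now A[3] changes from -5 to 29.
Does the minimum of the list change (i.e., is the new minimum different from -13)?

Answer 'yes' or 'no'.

Old min = -13
Change: A[3] -5 -> 29
Changed element was NOT the min; min changes only if 29 < -13.
New min = -13; changed? no

Answer: no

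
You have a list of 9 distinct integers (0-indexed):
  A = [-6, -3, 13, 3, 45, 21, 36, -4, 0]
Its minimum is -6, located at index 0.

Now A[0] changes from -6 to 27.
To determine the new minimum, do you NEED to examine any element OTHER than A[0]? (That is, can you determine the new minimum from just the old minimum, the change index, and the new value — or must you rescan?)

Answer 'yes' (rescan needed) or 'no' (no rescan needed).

Answer: yes

Derivation:
Old min = -6 at index 0
Change at index 0: -6 -> 27
Index 0 WAS the min and new value 27 > old min -6. Must rescan other elements to find the new min.
Needs rescan: yes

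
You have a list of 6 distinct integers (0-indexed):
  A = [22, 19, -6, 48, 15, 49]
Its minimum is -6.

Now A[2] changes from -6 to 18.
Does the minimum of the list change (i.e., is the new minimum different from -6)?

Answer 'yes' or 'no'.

Old min = -6
Change: A[2] -6 -> 18
Changed element was the min; new min must be rechecked.
New min = 15; changed? yes

Answer: yes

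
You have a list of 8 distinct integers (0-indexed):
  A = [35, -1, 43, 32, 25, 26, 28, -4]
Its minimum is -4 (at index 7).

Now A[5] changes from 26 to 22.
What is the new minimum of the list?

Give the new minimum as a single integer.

Old min = -4 (at index 7)
Change: A[5] 26 -> 22
Changed element was NOT the old min.
  New min = min(old_min, new_val) = min(-4, 22) = -4

Answer: -4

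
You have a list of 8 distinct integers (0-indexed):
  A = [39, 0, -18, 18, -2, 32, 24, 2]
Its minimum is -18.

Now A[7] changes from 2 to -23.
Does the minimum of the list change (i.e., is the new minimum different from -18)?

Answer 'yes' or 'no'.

Answer: yes

Derivation:
Old min = -18
Change: A[7] 2 -> -23
Changed element was NOT the min; min changes only if -23 < -18.
New min = -23; changed? yes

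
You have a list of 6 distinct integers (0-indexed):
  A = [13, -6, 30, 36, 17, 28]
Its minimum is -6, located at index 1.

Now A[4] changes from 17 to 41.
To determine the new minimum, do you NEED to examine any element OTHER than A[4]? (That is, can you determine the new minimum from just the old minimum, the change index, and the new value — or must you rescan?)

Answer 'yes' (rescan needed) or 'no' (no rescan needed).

Answer: no

Derivation:
Old min = -6 at index 1
Change at index 4: 17 -> 41
Index 4 was NOT the min. New min = min(-6, 41). No rescan of other elements needed.
Needs rescan: no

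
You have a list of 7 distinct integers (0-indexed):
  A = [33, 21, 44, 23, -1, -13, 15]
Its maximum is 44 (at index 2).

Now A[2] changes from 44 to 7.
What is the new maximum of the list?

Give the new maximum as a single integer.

Answer: 33

Derivation:
Old max = 44 (at index 2)
Change: A[2] 44 -> 7
Changed element WAS the max -> may need rescan.
  Max of remaining elements: 33
  New max = max(7, 33) = 33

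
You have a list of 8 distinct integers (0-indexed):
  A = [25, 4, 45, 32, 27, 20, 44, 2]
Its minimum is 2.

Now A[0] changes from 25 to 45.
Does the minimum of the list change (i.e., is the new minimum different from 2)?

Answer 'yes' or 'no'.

Answer: no

Derivation:
Old min = 2
Change: A[0] 25 -> 45
Changed element was NOT the min; min changes only if 45 < 2.
New min = 2; changed? no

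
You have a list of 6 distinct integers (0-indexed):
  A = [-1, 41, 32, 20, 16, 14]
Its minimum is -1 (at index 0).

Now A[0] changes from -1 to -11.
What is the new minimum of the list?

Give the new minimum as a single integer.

Old min = -1 (at index 0)
Change: A[0] -1 -> -11
Changed element WAS the min. Need to check: is -11 still <= all others?
  Min of remaining elements: 14
  New min = min(-11, 14) = -11

Answer: -11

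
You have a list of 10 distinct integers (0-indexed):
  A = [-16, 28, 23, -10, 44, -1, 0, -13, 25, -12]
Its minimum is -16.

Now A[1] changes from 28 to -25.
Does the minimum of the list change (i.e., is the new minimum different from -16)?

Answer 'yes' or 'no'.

Old min = -16
Change: A[1] 28 -> -25
Changed element was NOT the min; min changes only if -25 < -16.
New min = -25; changed? yes

Answer: yes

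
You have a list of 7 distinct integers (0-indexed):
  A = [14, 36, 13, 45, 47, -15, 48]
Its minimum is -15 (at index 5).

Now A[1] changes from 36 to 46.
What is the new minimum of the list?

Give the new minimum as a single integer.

Old min = -15 (at index 5)
Change: A[1] 36 -> 46
Changed element was NOT the old min.
  New min = min(old_min, new_val) = min(-15, 46) = -15

Answer: -15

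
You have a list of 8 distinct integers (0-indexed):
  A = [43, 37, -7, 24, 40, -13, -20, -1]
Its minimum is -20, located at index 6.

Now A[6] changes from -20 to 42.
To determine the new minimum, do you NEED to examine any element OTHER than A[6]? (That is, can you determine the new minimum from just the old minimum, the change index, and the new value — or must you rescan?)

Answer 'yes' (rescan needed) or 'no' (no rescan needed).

Old min = -20 at index 6
Change at index 6: -20 -> 42
Index 6 WAS the min and new value 42 > old min -20. Must rescan other elements to find the new min.
Needs rescan: yes

Answer: yes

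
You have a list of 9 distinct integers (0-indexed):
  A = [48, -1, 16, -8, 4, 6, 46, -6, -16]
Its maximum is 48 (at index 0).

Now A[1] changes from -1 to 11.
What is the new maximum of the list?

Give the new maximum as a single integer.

Old max = 48 (at index 0)
Change: A[1] -1 -> 11
Changed element was NOT the old max.
  New max = max(old_max, new_val) = max(48, 11) = 48

Answer: 48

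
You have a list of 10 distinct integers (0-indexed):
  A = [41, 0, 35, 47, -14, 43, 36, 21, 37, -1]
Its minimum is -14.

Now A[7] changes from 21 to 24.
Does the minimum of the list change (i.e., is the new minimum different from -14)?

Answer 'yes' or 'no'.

Answer: no

Derivation:
Old min = -14
Change: A[7] 21 -> 24
Changed element was NOT the min; min changes only if 24 < -14.
New min = -14; changed? no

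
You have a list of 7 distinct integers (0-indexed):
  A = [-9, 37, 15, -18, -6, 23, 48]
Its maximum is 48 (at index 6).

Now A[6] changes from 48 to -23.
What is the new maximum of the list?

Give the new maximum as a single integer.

Answer: 37

Derivation:
Old max = 48 (at index 6)
Change: A[6] 48 -> -23
Changed element WAS the max -> may need rescan.
  Max of remaining elements: 37
  New max = max(-23, 37) = 37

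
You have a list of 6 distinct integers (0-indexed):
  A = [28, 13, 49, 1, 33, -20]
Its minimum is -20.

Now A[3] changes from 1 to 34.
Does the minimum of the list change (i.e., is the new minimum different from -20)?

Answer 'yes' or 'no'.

Old min = -20
Change: A[3] 1 -> 34
Changed element was NOT the min; min changes only if 34 < -20.
New min = -20; changed? no

Answer: no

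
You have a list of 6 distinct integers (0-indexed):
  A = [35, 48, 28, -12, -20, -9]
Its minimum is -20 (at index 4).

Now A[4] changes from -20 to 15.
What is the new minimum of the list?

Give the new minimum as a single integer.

Old min = -20 (at index 4)
Change: A[4] -20 -> 15
Changed element WAS the min. Need to check: is 15 still <= all others?
  Min of remaining elements: -12
  New min = min(15, -12) = -12

Answer: -12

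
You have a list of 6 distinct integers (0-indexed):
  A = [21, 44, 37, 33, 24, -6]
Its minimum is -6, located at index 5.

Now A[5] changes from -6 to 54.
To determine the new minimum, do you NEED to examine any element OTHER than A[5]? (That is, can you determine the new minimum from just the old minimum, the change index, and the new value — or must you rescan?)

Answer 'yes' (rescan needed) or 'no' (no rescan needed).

Answer: yes

Derivation:
Old min = -6 at index 5
Change at index 5: -6 -> 54
Index 5 WAS the min and new value 54 > old min -6. Must rescan other elements to find the new min.
Needs rescan: yes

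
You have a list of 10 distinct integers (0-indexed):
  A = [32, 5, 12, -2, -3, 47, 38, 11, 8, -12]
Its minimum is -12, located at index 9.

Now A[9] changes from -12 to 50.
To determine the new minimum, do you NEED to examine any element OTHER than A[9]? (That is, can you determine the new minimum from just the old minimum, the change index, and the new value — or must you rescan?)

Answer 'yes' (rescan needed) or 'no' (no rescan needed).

Answer: yes

Derivation:
Old min = -12 at index 9
Change at index 9: -12 -> 50
Index 9 WAS the min and new value 50 > old min -12. Must rescan other elements to find the new min.
Needs rescan: yes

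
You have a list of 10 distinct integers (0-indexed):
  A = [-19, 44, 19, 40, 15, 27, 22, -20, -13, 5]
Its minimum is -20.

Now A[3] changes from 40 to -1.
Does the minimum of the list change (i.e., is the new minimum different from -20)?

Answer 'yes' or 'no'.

Old min = -20
Change: A[3] 40 -> -1
Changed element was NOT the min; min changes only if -1 < -20.
New min = -20; changed? no

Answer: no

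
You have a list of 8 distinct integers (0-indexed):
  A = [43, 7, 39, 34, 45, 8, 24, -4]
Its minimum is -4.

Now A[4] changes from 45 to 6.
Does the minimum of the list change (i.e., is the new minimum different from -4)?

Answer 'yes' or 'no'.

Old min = -4
Change: A[4] 45 -> 6
Changed element was NOT the min; min changes only if 6 < -4.
New min = -4; changed? no

Answer: no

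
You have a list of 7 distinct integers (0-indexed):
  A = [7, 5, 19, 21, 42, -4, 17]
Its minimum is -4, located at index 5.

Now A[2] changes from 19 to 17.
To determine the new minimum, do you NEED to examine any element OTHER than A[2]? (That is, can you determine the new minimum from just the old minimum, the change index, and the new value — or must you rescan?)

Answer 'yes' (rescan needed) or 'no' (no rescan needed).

Old min = -4 at index 5
Change at index 2: 19 -> 17
Index 2 was NOT the min. New min = min(-4, 17). No rescan of other elements needed.
Needs rescan: no

Answer: no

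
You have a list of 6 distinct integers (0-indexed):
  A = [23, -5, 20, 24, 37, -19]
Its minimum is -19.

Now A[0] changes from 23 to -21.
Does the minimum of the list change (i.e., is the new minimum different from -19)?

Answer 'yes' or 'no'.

Old min = -19
Change: A[0] 23 -> -21
Changed element was NOT the min; min changes only if -21 < -19.
New min = -21; changed? yes

Answer: yes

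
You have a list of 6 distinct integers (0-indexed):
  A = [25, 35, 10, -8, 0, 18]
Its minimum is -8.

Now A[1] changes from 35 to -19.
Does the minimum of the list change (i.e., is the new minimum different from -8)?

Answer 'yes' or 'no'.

Old min = -8
Change: A[1] 35 -> -19
Changed element was NOT the min; min changes only if -19 < -8.
New min = -19; changed? yes

Answer: yes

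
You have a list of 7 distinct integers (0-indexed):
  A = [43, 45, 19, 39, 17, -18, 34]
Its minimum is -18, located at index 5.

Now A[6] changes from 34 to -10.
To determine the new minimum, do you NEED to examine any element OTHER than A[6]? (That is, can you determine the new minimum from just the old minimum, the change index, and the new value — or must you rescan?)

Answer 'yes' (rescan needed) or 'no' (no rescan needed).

Old min = -18 at index 5
Change at index 6: 34 -> -10
Index 6 was NOT the min. New min = min(-18, -10). No rescan of other elements needed.
Needs rescan: no

Answer: no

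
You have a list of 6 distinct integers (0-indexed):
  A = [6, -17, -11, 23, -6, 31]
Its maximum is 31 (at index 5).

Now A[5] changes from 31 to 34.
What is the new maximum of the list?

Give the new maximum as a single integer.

Answer: 34

Derivation:
Old max = 31 (at index 5)
Change: A[5] 31 -> 34
Changed element WAS the max -> may need rescan.
  Max of remaining elements: 23
  New max = max(34, 23) = 34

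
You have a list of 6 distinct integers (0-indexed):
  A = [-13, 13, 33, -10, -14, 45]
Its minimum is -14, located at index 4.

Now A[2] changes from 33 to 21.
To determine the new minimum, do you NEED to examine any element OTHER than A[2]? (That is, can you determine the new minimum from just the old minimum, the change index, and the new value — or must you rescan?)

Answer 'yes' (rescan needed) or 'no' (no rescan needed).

Answer: no

Derivation:
Old min = -14 at index 4
Change at index 2: 33 -> 21
Index 2 was NOT the min. New min = min(-14, 21). No rescan of other elements needed.
Needs rescan: no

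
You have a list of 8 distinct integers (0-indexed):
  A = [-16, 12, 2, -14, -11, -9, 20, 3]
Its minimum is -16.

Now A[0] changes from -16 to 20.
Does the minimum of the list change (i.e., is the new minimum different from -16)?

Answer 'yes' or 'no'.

Answer: yes

Derivation:
Old min = -16
Change: A[0] -16 -> 20
Changed element was the min; new min must be rechecked.
New min = -14; changed? yes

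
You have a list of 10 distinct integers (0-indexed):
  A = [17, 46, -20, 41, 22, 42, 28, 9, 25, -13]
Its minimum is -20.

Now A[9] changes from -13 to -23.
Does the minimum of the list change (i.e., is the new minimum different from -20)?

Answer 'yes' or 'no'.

Old min = -20
Change: A[9] -13 -> -23
Changed element was NOT the min; min changes only if -23 < -20.
New min = -23; changed? yes

Answer: yes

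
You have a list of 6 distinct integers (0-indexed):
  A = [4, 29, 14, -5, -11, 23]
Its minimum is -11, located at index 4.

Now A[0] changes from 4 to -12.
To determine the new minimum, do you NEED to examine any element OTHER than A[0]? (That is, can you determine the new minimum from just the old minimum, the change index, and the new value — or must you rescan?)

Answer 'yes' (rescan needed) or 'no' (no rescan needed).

Answer: no

Derivation:
Old min = -11 at index 4
Change at index 0: 4 -> -12
Index 0 was NOT the min. New min = min(-11, -12). No rescan of other elements needed.
Needs rescan: no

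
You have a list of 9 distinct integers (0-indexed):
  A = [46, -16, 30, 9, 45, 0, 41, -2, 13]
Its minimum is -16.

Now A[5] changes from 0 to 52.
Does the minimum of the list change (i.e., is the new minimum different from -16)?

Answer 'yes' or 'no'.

Answer: no

Derivation:
Old min = -16
Change: A[5] 0 -> 52
Changed element was NOT the min; min changes only if 52 < -16.
New min = -16; changed? no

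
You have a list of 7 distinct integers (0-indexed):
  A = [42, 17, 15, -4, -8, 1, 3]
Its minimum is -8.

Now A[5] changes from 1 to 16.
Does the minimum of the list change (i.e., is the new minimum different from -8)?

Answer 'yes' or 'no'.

Answer: no

Derivation:
Old min = -8
Change: A[5] 1 -> 16
Changed element was NOT the min; min changes only if 16 < -8.
New min = -8; changed? no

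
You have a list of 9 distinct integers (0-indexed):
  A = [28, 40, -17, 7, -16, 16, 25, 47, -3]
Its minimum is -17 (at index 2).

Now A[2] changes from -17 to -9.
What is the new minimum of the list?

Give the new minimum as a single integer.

Answer: -16

Derivation:
Old min = -17 (at index 2)
Change: A[2] -17 -> -9
Changed element WAS the min. Need to check: is -9 still <= all others?
  Min of remaining elements: -16
  New min = min(-9, -16) = -16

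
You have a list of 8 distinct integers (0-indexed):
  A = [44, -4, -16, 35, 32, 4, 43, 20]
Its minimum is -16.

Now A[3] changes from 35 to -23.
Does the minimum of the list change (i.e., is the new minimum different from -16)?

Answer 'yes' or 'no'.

Answer: yes

Derivation:
Old min = -16
Change: A[3] 35 -> -23
Changed element was NOT the min; min changes only if -23 < -16.
New min = -23; changed? yes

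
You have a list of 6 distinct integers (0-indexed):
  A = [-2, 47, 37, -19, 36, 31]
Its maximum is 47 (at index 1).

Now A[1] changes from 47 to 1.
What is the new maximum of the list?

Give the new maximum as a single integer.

Old max = 47 (at index 1)
Change: A[1] 47 -> 1
Changed element WAS the max -> may need rescan.
  Max of remaining elements: 37
  New max = max(1, 37) = 37

Answer: 37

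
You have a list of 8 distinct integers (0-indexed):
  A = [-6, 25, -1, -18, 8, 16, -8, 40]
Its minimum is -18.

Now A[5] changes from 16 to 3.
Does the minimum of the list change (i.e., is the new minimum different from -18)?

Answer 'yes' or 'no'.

Answer: no

Derivation:
Old min = -18
Change: A[5] 16 -> 3
Changed element was NOT the min; min changes only if 3 < -18.
New min = -18; changed? no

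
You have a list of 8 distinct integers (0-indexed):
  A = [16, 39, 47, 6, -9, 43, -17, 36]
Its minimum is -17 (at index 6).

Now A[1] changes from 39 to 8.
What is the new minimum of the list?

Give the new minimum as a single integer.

Old min = -17 (at index 6)
Change: A[1] 39 -> 8
Changed element was NOT the old min.
  New min = min(old_min, new_val) = min(-17, 8) = -17

Answer: -17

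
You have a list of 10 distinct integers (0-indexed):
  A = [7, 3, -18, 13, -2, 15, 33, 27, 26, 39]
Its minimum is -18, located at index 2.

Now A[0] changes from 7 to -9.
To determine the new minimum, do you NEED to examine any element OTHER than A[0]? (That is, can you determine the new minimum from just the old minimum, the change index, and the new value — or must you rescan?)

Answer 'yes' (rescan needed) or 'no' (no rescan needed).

Old min = -18 at index 2
Change at index 0: 7 -> -9
Index 0 was NOT the min. New min = min(-18, -9). No rescan of other elements needed.
Needs rescan: no

Answer: no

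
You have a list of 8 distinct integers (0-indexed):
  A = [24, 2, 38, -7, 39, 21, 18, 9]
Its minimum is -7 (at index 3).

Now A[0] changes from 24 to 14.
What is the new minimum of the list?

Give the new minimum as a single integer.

Old min = -7 (at index 3)
Change: A[0] 24 -> 14
Changed element was NOT the old min.
  New min = min(old_min, new_val) = min(-7, 14) = -7

Answer: -7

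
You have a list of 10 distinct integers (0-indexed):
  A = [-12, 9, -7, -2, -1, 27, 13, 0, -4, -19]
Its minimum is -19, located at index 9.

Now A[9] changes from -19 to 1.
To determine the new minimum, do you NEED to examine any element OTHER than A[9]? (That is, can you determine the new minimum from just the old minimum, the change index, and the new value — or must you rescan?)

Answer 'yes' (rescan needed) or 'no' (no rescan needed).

Old min = -19 at index 9
Change at index 9: -19 -> 1
Index 9 WAS the min and new value 1 > old min -19. Must rescan other elements to find the new min.
Needs rescan: yes

Answer: yes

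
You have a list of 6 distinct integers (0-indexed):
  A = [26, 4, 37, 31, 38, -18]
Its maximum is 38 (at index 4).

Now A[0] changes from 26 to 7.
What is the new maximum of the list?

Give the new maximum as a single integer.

Old max = 38 (at index 4)
Change: A[0] 26 -> 7
Changed element was NOT the old max.
  New max = max(old_max, new_val) = max(38, 7) = 38

Answer: 38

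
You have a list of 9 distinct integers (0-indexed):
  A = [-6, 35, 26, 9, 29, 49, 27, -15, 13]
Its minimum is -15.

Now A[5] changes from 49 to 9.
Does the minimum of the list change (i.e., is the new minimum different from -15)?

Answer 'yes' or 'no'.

Answer: no

Derivation:
Old min = -15
Change: A[5] 49 -> 9
Changed element was NOT the min; min changes only if 9 < -15.
New min = -15; changed? no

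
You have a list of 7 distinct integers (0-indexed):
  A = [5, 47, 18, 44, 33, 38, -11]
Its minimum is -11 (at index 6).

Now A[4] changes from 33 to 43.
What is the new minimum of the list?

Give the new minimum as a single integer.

Answer: -11

Derivation:
Old min = -11 (at index 6)
Change: A[4] 33 -> 43
Changed element was NOT the old min.
  New min = min(old_min, new_val) = min(-11, 43) = -11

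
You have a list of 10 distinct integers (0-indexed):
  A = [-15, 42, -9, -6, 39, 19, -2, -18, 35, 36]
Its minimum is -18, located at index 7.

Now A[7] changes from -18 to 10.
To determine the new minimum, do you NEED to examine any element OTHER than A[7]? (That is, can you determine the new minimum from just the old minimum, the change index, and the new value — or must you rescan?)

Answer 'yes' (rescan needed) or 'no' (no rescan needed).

Old min = -18 at index 7
Change at index 7: -18 -> 10
Index 7 WAS the min and new value 10 > old min -18. Must rescan other elements to find the new min.
Needs rescan: yes

Answer: yes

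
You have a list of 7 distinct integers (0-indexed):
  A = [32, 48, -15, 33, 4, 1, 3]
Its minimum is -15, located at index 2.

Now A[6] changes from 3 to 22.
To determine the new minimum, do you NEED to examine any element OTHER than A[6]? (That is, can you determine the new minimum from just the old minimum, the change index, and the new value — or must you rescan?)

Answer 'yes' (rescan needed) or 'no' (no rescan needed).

Answer: no

Derivation:
Old min = -15 at index 2
Change at index 6: 3 -> 22
Index 6 was NOT the min. New min = min(-15, 22). No rescan of other elements needed.
Needs rescan: no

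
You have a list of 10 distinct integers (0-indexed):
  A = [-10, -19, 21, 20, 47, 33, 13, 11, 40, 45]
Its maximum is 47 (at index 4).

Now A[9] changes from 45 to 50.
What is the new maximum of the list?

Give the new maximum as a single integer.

Answer: 50

Derivation:
Old max = 47 (at index 4)
Change: A[9] 45 -> 50
Changed element was NOT the old max.
  New max = max(old_max, new_val) = max(47, 50) = 50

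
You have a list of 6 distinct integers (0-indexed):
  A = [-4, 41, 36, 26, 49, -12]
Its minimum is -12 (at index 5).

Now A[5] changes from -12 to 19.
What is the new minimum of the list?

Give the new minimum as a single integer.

Answer: -4

Derivation:
Old min = -12 (at index 5)
Change: A[5] -12 -> 19
Changed element WAS the min. Need to check: is 19 still <= all others?
  Min of remaining elements: -4
  New min = min(19, -4) = -4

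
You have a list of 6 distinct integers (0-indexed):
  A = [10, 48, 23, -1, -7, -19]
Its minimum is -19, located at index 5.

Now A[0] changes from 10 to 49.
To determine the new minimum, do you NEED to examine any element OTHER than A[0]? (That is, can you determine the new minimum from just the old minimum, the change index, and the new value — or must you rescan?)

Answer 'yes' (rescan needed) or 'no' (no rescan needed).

Answer: no

Derivation:
Old min = -19 at index 5
Change at index 0: 10 -> 49
Index 0 was NOT the min. New min = min(-19, 49). No rescan of other elements needed.
Needs rescan: no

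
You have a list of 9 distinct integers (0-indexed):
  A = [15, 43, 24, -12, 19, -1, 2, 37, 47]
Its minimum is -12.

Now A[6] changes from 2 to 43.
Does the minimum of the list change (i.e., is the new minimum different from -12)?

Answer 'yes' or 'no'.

Answer: no

Derivation:
Old min = -12
Change: A[6] 2 -> 43
Changed element was NOT the min; min changes only if 43 < -12.
New min = -12; changed? no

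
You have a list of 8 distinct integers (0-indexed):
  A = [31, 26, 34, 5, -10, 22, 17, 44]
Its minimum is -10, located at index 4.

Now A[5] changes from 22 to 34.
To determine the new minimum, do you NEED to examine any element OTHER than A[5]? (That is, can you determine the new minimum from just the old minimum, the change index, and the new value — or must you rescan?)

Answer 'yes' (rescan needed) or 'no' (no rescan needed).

Answer: no

Derivation:
Old min = -10 at index 4
Change at index 5: 22 -> 34
Index 5 was NOT the min. New min = min(-10, 34). No rescan of other elements needed.
Needs rescan: no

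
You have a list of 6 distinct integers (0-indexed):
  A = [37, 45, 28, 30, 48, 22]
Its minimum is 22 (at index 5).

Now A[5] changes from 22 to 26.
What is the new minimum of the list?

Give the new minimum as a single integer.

Answer: 26

Derivation:
Old min = 22 (at index 5)
Change: A[5] 22 -> 26
Changed element WAS the min. Need to check: is 26 still <= all others?
  Min of remaining elements: 28
  New min = min(26, 28) = 26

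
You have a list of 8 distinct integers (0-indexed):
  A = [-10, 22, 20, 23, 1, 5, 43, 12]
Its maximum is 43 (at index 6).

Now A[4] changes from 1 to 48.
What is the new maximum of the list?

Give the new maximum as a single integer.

Answer: 48

Derivation:
Old max = 43 (at index 6)
Change: A[4] 1 -> 48
Changed element was NOT the old max.
  New max = max(old_max, new_val) = max(43, 48) = 48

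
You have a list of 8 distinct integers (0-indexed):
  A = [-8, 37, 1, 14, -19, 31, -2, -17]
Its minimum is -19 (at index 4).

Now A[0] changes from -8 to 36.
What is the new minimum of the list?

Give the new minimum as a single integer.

Answer: -19

Derivation:
Old min = -19 (at index 4)
Change: A[0] -8 -> 36
Changed element was NOT the old min.
  New min = min(old_min, new_val) = min(-19, 36) = -19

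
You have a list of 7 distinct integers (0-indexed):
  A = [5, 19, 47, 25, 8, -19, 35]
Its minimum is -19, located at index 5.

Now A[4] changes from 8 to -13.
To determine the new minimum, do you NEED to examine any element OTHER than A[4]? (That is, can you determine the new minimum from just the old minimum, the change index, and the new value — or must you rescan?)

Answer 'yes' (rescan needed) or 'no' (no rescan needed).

Answer: no

Derivation:
Old min = -19 at index 5
Change at index 4: 8 -> -13
Index 4 was NOT the min. New min = min(-19, -13). No rescan of other elements needed.
Needs rescan: no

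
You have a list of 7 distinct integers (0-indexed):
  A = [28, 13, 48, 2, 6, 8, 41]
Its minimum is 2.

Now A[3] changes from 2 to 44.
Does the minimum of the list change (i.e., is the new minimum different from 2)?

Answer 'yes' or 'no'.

Old min = 2
Change: A[3] 2 -> 44
Changed element was the min; new min must be rechecked.
New min = 6; changed? yes

Answer: yes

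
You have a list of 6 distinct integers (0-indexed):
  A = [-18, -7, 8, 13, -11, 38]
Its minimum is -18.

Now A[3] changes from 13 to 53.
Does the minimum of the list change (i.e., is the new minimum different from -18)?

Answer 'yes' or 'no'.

Answer: no

Derivation:
Old min = -18
Change: A[3] 13 -> 53
Changed element was NOT the min; min changes only if 53 < -18.
New min = -18; changed? no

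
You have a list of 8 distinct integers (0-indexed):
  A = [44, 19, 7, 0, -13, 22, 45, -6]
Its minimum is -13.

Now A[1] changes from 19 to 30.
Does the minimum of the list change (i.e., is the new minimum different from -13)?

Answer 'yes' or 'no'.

Answer: no

Derivation:
Old min = -13
Change: A[1] 19 -> 30
Changed element was NOT the min; min changes only if 30 < -13.
New min = -13; changed? no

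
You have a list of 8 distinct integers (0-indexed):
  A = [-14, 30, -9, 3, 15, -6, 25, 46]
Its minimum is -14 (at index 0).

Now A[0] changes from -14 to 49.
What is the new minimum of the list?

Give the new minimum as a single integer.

Old min = -14 (at index 0)
Change: A[0] -14 -> 49
Changed element WAS the min. Need to check: is 49 still <= all others?
  Min of remaining elements: -9
  New min = min(49, -9) = -9

Answer: -9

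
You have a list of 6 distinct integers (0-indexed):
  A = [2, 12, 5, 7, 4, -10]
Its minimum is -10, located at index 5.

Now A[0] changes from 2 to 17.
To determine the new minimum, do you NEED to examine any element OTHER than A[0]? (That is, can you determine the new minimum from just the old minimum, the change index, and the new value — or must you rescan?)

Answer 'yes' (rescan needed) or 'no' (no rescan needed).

Old min = -10 at index 5
Change at index 0: 2 -> 17
Index 0 was NOT the min. New min = min(-10, 17). No rescan of other elements needed.
Needs rescan: no

Answer: no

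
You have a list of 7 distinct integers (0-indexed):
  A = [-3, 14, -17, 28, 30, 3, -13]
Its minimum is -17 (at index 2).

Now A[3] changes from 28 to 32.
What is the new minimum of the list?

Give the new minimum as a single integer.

Old min = -17 (at index 2)
Change: A[3] 28 -> 32
Changed element was NOT the old min.
  New min = min(old_min, new_val) = min(-17, 32) = -17

Answer: -17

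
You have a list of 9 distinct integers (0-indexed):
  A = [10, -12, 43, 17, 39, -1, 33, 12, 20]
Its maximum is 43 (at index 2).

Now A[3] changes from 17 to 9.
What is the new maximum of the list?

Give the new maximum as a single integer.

Old max = 43 (at index 2)
Change: A[3] 17 -> 9
Changed element was NOT the old max.
  New max = max(old_max, new_val) = max(43, 9) = 43

Answer: 43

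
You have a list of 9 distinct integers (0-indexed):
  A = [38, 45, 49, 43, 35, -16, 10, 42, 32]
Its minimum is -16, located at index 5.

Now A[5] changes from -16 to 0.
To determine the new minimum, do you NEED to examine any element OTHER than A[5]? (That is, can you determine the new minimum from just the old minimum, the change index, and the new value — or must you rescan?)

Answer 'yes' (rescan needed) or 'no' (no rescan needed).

Old min = -16 at index 5
Change at index 5: -16 -> 0
Index 5 WAS the min and new value 0 > old min -16. Must rescan other elements to find the new min.
Needs rescan: yes

Answer: yes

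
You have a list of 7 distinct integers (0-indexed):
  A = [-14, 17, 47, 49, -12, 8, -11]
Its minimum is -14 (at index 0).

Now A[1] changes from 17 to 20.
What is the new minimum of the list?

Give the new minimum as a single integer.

Old min = -14 (at index 0)
Change: A[1] 17 -> 20
Changed element was NOT the old min.
  New min = min(old_min, new_val) = min(-14, 20) = -14

Answer: -14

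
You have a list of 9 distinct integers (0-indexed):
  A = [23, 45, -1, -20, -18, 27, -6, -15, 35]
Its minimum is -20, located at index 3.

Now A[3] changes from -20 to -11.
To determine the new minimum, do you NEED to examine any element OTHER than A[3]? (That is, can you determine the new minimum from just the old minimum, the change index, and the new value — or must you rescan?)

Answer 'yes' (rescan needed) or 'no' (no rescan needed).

Answer: yes

Derivation:
Old min = -20 at index 3
Change at index 3: -20 -> -11
Index 3 WAS the min and new value -11 > old min -20. Must rescan other elements to find the new min.
Needs rescan: yes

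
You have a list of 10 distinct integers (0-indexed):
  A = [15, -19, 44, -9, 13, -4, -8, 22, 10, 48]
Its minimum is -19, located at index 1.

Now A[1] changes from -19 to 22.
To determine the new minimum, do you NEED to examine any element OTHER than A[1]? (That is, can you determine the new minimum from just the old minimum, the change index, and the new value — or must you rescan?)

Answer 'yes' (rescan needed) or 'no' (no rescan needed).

Answer: yes

Derivation:
Old min = -19 at index 1
Change at index 1: -19 -> 22
Index 1 WAS the min and new value 22 > old min -19. Must rescan other elements to find the new min.
Needs rescan: yes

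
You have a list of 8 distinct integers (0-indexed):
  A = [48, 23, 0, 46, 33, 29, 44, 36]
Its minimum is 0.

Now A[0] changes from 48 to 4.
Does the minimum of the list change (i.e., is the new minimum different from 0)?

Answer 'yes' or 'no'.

Answer: no

Derivation:
Old min = 0
Change: A[0] 48 -> 4
Changed element was NOT the min; min changes only if 4 < 0.
New min = 0; changed? no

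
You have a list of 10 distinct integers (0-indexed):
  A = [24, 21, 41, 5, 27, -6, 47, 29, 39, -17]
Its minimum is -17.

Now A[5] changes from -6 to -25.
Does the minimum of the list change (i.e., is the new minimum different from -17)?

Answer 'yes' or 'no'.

Old min = -17
Change: A[5] -6 -> -25
Changed element was NOT the min; min changes only if -25 < -17.
New min = -25; changed? yes

Answer: yes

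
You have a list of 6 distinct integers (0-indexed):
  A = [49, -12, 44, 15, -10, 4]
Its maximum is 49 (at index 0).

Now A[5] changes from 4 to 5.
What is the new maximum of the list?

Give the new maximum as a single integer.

Old max = 49 (at index 0)
Change: A[5] 4 -> 5
Changed element was NOT the old max.
  New max = max(old_max, new_val) = max(49, 5) = 49

Answer: 49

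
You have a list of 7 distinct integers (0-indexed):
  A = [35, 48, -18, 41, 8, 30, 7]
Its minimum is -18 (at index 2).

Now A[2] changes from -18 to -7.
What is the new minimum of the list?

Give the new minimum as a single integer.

Old min = -18 (at index 2)
Change: A[2] -18 -> -7
Changed element WAS the min. Need to check: is -7 still <= all others?
  Min of remaining elements: 7
  New min = min(-7, 7) = -7

Answer: -7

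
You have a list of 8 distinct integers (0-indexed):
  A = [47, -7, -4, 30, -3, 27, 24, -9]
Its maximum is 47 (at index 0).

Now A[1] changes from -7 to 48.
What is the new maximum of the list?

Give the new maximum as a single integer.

Old max = 47 (at index 0)
Change: A[1] -7 -> 48
Changed element was NOT the old max.
  New max = max(old_max, new_val) = max(47, 48) = 48

Answer: 48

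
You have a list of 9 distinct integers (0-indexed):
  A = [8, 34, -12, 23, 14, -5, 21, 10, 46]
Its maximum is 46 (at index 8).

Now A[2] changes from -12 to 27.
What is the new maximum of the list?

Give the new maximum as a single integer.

Answer: 46

Derivation:
Old max = 46 (at index 8)
Change: A[2] -12 -> 27
Changed element was NOT the old max.
  New max = max(old_max, new_val) = max(46, 27) = 46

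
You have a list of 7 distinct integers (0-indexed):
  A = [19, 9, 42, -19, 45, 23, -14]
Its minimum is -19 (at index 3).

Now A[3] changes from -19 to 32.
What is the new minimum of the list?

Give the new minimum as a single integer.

Old min = -19 (at index 3)
Change: A[3] -19 -> 32
Changed element WAS the min. Need to check: is 32 still <= all others?
  Min of remaining elements: -14
  New min = min(32, -14) = -14

Answer: -14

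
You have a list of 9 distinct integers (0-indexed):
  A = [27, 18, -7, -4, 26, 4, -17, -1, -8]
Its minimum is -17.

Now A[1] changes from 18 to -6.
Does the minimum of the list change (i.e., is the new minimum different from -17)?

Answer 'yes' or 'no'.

Old min = -17
Change: A[1] 18 -> -6
Changed element was NOT the min; min changes only if -6 < -17.
New min = -17; changed? no

Answer: no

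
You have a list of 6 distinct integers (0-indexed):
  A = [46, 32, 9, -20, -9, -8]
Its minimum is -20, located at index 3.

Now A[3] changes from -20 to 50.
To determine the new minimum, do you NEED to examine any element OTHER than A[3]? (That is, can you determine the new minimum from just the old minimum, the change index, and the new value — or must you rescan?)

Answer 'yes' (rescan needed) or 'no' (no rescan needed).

Answer: yes

Derivation:
Old min = -20 at index 3
Change at index 3: -20 -> 50
Index 3 WAS the min and new value 50 > old min -20. Must rescan other elements to find the new min.
Needs rescan: yes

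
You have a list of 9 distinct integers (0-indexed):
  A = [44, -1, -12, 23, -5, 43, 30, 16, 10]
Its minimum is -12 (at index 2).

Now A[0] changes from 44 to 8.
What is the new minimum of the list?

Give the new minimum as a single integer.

Old min = -12 (at index 2)
Change: A[0] 44 -> 8
Changed element was NOT the old min.
  New min = min(old_min, new_val) = min(-12, 8) = -12

Answer: -12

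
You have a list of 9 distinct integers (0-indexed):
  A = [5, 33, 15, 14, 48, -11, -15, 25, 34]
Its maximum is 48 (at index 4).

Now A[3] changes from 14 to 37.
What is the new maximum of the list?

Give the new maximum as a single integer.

Answer: 48

Derivation:
Old max = 48 (at index 4)
Change: A[3] 14 -> 37
Changed element was NOT the old max.
  New max = max(old_max, new_val) = max(48, 37) = 48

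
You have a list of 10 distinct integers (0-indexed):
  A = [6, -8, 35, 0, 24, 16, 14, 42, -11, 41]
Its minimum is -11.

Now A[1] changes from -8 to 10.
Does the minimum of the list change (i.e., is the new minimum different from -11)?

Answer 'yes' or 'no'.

Answer: no

Derivation:
Old min = -11
Change: A[1] -8 -> 10
Changed element was NOT the min; min changes only if 10 < -11.
New min = -11; changed? no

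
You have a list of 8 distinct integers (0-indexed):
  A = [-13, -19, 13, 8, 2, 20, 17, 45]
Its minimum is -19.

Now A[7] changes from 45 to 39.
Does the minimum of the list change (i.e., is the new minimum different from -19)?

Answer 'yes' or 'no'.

Answer: no

Derivation:
Old min = -19
Change: A[7] 45 -> 39
Changed element was NOT the min; min changes only if 39 < -19.
New min = -19; changed? no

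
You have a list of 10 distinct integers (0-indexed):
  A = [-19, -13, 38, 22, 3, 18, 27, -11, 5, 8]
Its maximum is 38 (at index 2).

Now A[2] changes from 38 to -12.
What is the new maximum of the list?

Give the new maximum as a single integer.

Answer: 27

Derivation:
Old max = 38 (at index 2)
Change: A[2] 38 -> -12
Changed element WAS the max -> may need rescan.
  Max of remaining elements: 27
  New max = max(-12, 27) = 27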